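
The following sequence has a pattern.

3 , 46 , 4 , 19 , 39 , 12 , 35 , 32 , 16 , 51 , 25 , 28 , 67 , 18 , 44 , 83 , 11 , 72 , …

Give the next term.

Read the sequence 3 terms at a time; column i is its own pattern.
Track A is 3, 19, 35, 51, 67, 83, which is arithmetic with common difference +16.
Track B is 46, 39, 32, 25, 18, 11, which is linear: a_n = 53 − 7·n.
Track C is 4, 12, 16, 28, 44, 72, which is a Fibonacci-like recurrence a_n = a_{n-1} + a_{n-2}.
Term 19 comes from track A (its 7th entry): 99.

99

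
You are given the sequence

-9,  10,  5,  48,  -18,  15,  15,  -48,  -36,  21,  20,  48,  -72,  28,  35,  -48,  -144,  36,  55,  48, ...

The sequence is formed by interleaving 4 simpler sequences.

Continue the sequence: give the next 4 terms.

Split by position mod 4 into 4 tracks.
Track A = -9, -18, -36, -72, -144: multiplying by 2 each time.
Track B = 10, 15, 21, 28, 36: the triangular numbers T_4, T_5, ….
Track C = 5, 15, 20, 35, 55: a Fibonacci-like recurrence a_n = a_{n-1} + a_{n-2}.
Track D = 48, -48, 48, -48, 48: oscillating between 48 and -48.
Position 21 → track A, term 6 = -288.
Position 22 falls in track B as its term 6, giving 45.
The 23rd slot belongs to track C; its 6th term is 90.
Position 24 falls in track D as its term 6, giving -48.

-288, 45, 90, -48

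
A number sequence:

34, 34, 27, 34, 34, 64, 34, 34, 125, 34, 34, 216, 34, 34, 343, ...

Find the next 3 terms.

34, 34, 512

Positions follow the repeating pattern AAB; grouping by letter gives 2 tracks.
Subsequence A: 34, 34, 34, 34, 34, 34, 34, 34, 34, 34 (always 34).
Subsequence B: 27, 64, 125, 216, 343 (consecutive cubes n³ from n = 3).
The 16th slot belongs to subsequence A; its 11th term is 34.
The 17th slot belongs to subsequence A; its 12th term is 34.
Position 18 falls in subsequence B as its term 6, giving 512.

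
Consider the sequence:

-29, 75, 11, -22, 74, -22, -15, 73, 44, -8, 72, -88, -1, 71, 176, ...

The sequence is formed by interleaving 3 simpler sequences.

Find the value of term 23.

Split by position mod 3: positions 1, 4, 7, … form one track, and each other residue class forms its own.
Stream A: -29, -22, -15, -8, -1 (arithmetic with common difference +7).
Stream B: 75, 74, 73, 72, 71 (linear: a_n = 76 − n).
Stream C: 11, -22, 44, -88, 176 (geometric with ratio -2).
Position 23 falls in stream B as its term 8, giving 68.

68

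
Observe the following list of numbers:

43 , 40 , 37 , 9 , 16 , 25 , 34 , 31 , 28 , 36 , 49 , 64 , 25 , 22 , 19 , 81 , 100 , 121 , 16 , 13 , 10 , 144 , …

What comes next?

The slot pattern repeats as AAABBB (period 6), so there are 2 interleaved tracks.
Stream A = 43, 40, 37, 34, 31, 28, 25, 22, 19, 16, 13, 10: arithmetic with common difference −3.
Stream B = 9, 16, 25, 36, 49, 64, 81, 100, 121, 144: perfect squares starting at 3².
The 23rd slot belongs to stream B; its 11th term is 169.

169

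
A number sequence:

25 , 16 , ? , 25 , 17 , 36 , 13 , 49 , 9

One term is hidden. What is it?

21

Taking every 2nd term gives 2 separate tracks.
Track A: 25, ?, 17, 13, 9 — arithmetic, step −4.
Track B: 16, 25, 36, 49 — perfect squares starting at 4².
Filling track A at index 2 by its rule yields 21.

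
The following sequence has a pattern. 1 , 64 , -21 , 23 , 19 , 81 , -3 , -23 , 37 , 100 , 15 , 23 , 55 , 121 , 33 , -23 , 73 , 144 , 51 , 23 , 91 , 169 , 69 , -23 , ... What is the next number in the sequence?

109

Read the sequence 4 terms at a time; column i is its own pattern.
Subsequence A is 1, 19, 37, 55, 73, 91, which is adding 18 each time.
Subsequence B is 64, 81, 100, 121, 144, 169, which is the squares 8², 9², 10², ….
Subsequence C is -21, -3, 15, 33, 51, 69, which is linear: a_n = -39 + 18·n.
Subsequence D is 23, -23, 23, -23, 23, -23, which is oscillating between 23 and -23.
Term 25 comes from subsequence A (its 7th entry): 109.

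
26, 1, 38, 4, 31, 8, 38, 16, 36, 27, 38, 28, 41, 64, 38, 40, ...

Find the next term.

The terms cycle through 4 interleaved subsequences.
Track A: 26, 31, 36, 41 — adding 5 each time.
Track B: 1, 8, 27, 64 — consecutive cubes n³ from n = 1.
Track C: 38, 38, 38, 38 — the constant sequence 38.
Track D: 4, 16, 28, 40 — arithmetic, step +12.
The 17th slot belongs to track A; its 5th term is 46.

46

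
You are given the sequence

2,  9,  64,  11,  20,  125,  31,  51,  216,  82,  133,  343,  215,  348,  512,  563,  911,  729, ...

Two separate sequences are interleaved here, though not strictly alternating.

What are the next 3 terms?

1474, 2385, 1000

Positions follow the repeating pattern AAB; grouping by letter gives 2 tracks.
Subsequence A: 2, 9, 11, 20, 31, 51, 82, 133, 215, 348, 563, 911 — Fibonacci-style (each term is the sum of the two before it).
Subsequence B: 64, 125, 216, 343, 512, 729 — the cubes 4³, 5³, 6³, ….
Position 19 falls in subsequence A as its term 13, giving 1474.
Position 20 → subsequence A, term 14 = 2385.
The 21st slot belongs to subsequence B; its 7th term is 1000.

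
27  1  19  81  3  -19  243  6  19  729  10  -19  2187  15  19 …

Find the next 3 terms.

Read the sequence 3 terms at a time; column i is its own pattern.
Subsequence A is 27, 81, 243, 729, 2187, which is powers of 3.
Subsequence B is 1, 3, 6, 10, 15, which is triangular numbers n(n+1)/2 for n = 1, 2, ….
Subsequence C is 19, -19, 19, -19, 19, which is alternating ±19.
Position 16 → subsequence A, term 6 = 6561.
Term 17 comes from subsequence B (its 6th entry): 21.
Term 18 comes from subsequence C (its 6th entry): -19.

6561, 21, -19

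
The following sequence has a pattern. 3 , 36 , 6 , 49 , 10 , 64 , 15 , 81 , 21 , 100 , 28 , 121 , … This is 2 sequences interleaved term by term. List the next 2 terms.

36, 144

The terms cycle through 2 interleaved subsequences.
Track A: 3, 6, 10, 15, 21, 28 — the triangular numbers T_2, T_3, ….
Track B: 36, 49, 64, 81, 100, 121 — the squares 6², 7², 8², ….
The 13th slot belongs to track A; its 7th term is 36.
Position 14 falls in track B as its term 7, giving 144.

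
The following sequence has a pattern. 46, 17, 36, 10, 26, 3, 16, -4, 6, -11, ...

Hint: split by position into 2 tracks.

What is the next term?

Odd-indexed and even-indexed terms follow separate rules.
Stream A is 46, 36, 26, 16, 6, which is subtracting 10 each time.
Stream B is 17, 10, 3, -4, -11, which is arithmetic with common difference −7.
Position 11 → stream A, term 6 = -4.

-4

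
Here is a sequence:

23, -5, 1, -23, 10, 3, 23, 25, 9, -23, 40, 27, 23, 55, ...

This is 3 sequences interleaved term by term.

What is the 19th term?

Split by position mod 3 into 3 tracks.
Track A: 23, -23, 23, -23, 23 — oscillating between 23 and -23.
Track B: -5, 10, 25, 40, 55 — adding 15 each time.
Track C: 1, 3, 9, 27 — powers of 3.
Term 19 comes from track A (its 7th entry): 23.

23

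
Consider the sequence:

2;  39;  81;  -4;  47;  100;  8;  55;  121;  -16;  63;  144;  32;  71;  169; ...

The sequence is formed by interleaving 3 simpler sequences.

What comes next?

Split by position mod 3: positions 1, 4, 7, … form one track, and each other residue class forms its own.
Track A: 2, -4, 8, -16, 32 — geometric, ×-2 each step.
Track B: 39, 47, 55, 63, 71 — linear: a_n = 31 + 8·n.
Track C: 81, 100, 121, 144, 169 — perfect squares starting at 9².
Term 16 comes from track A (its 6th entry): -64.

-64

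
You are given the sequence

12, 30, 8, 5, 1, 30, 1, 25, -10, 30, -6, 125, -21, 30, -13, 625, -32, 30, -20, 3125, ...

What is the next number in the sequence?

-43

The terms cycle through 4 interleaved subsequences.
Track A: 12, 1, -10, -21, -32 — linear: a_n = 23 − 11·n.
Track B: 30, 30, 30, 30, 30 — constant 30.
Track C: 8, 1, -6, -13, -20 — subtracting 7 each time.
Track D: 5, 25, 125, 625, 3125 — powers 5^1, 5^2, 5^3, ….
The 21st slot belongs to track A; its 6th term is -43.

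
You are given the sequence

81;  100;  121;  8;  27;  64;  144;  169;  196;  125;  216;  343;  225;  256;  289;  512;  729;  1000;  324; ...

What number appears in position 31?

The slot pattern repeats as AAABBB (period 6), so there are 2 interleaved tracks.
Track A: 81, 100, 121, 144, 169, 196, 225, 256, 289, 324. The squares 9², 10², 11², ….
Track B: 8, 27, 64, 125, 216, 343, 512, 729, 1000. Perfect cubes starting at 2³.
Position 31 → track A, term 16 = 576.

576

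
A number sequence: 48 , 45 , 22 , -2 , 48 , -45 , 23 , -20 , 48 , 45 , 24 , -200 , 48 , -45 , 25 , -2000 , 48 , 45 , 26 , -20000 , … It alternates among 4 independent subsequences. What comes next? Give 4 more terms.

Split by position mod 4: positions 1, 5, 9, … form one track, and each other residue class forms its own.
Stream A = 48, 48, 48, 48, 48: constant 48.
Stream B = 45, -45, 45, -45, 45: oscillating between 45 and -45.
Stream C = 22, 23, 24, 25, 26: arithmetic with common difference +1.
Stream D = -2, -20, -200, -2000, -20000: a geometric progression (common ratio 10).
Term 21 comes from stream A (its 6th entry): 48.
Position 22 → stream B, term 6 = -45.
Position 23 falls in stream C as its term 6, giving 27.
Term 24 comes from stream D (its 6th entry): -200000.

48, -45, 27, -200000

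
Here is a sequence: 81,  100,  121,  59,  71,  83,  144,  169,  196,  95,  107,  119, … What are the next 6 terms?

225, 256, 289, 131, 143, 155

Reading positions in blocks of 6 reveals the pattern AAABBB — 2 tracks woven together.
Subsequence A: 81, 100, 121, 144, 169, 196. Perfect squares starting at 9².
Subsequence B: 59, 71, 83, 95, 107, 119. Adding 12 each time.
Position 13 falls in subsequence A as its term 7, giving 225.
Term 14 comes from subsequence A (its 8th entry): 256.
Term 15 comes from subsequence A (its 9th entry): 289.
Position 16 → subsequence B, term 7 = 131.
Position 17 falls in subsequence B as its term 8, giving 143.
Position 18 falls in subsequence B as its term 9, giving 155.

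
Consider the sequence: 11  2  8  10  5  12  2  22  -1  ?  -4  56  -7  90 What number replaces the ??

Taking every 2nd term gives 2 separate tracks.
Track A: 11, 8, 5, 2, -1, -4, -7. Subtracting 3 each time.
Track B: 2, 10, 12, 22, ?, 56, 90. A Fibonacci-like recurrence a_n = a_{n-1} + a_{n-2}.
Filling track B at index 5 by its rule yields 34.

34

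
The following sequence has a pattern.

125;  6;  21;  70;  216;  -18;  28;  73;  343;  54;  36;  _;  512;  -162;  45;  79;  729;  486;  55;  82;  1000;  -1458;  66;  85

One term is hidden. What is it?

76

Split by position mod 4 into 4 tracks.
Track A is 125, 216, 343, 512, 729, 1000, which is consecutive cubes n³ from n = 5.
Track B is 6, -18, 54, -162, 486, -1458, which is multiplying by -3 each time.
Track C is 21, 28, 36, 45, 55, 66, which is triangular numbers n(n+1)/2 for n = 6, 7, ….
Track D is 70, 73, ?, 79, 82, 85, which is arithmetic, step +3.
Track D's pattern makes the blank 76.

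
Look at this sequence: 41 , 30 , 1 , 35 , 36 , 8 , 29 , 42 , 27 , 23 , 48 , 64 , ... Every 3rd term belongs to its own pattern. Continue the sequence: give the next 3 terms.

Split by position mod 3: positions 1, 4, 7, … form one track, and each other residue class forms its own.
Track A is 41, 35, 29, 23, which is linear: a_n = 47 − 6·n.
Track B is 30, 36, 42, 48, which is arithmetic, step +6.
Track C is 1, 8, 27, 64, which is the cubes 1³, 2³, 3³, ….
Position 13 → track A, term 5 = 17.
Term 14 comes from track B (its 5th entry): 54.
Position 15 → track C, term 5 = 125.

17, 54, 125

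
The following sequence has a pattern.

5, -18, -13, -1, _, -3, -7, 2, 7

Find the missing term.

Reading positions in blocks of 3 reveals the pattern ABB — 2 tracks woven together.
Subsequence A: 5, -1, -7 — linear: a_n = 11 − 6·n.
Subsequence B: -18, -13, ?, -3, 2, 7 — arithmetic with common difference +5.
The gap is subsequence B's term 3; the rule gives -8.

-8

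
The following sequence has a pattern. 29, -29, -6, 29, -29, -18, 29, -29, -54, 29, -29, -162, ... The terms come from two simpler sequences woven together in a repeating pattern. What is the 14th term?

-29

Reading positions in blocks of 3 reveals the pattern AAB — 2 tracks woven together.
Track A: 29, -29, 29, -29, 29, -29, 29, -29 — the oscillation 29·(−1)^(n+1).
Track B: -6, -18, -54, -162 — multiplying by 3 each time.
Position 14 → track A, term 10 = -29.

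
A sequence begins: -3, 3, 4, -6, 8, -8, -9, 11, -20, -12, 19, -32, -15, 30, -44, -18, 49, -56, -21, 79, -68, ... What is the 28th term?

-30

The terms cycle through 3 interleaved subsequences.
Track A = -3, -6, -9, -12, -15, -18, -21: arithmetic, step −3.
Track B = 3, 8, 11, 19, 30, 49, 79: each term equals the sum of the previous two.
Track C = 4, -8, -20, -32, -44, -56, -68: arithmetic, step −12.
Position 28 falls in track A as its term 10, giving -30.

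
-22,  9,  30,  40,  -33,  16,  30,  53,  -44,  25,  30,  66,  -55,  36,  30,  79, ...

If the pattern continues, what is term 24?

105

Split by position mod 4 into 4 tracks.
Track A: -22, -33, -44, -55. Subtracting 11 each time.
Track B: 9, 16, 25, 36. Perfect squares starting at 3².
Track C: 30, 30, 30, 30. Always 30.
Track D: 40, 53, 66, 79. Adding 13 each time.
Term 24 comes from track D (its 6th entry): 105.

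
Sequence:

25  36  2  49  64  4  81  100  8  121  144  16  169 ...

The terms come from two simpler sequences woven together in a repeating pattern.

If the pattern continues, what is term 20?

Reading positions in blocks of 3 reveals the pattern AAB — 2 tracks woven together.
Track A: 25, 36, 49, 64, 81, 100, 121, 144, 169 (consecutive squares n² from n = 5).
Track B: 2, 4, 8, 16 (powers 2^1, 2^2, 2^3, …).
Position 20 falls in track A as its term 14, giving 324.

324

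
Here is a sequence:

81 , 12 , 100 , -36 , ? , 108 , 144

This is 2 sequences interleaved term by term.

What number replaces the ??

121

Taking every 2nd term gives 2 separate tracks.
Track A: 81, 100, ?, 144 — consecutive squares n² from n = 9.
Track B: 12, -36, 108 — geometric, ×-3 each step.
Track A's pattern makes the blank 121.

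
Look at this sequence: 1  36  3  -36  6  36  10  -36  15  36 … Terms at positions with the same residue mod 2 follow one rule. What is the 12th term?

Odd-indexed and even-indexed terms follow separate rules.
Stream A is 1, 3, 6, 10, 15, which is triangular numbers n(n+1)/2 for n = 1, 2, ….
Stream B is 36, -36, 36, -36, 36, which is the oscillation 36·(−1)^(n+1).
Position 12 → stream B, term 6 = -36.

-36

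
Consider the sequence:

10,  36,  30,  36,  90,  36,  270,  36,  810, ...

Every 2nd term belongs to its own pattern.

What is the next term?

36

Odd-indexed and even-indexed terms follow separate rules.
Stream A: 10, 30, 90, 270, 810 (a geometric progression (common ratio 3)).
Stream B: 36, 36, 36, 36 (always 36).
The 10th slot belongs to stream B; its 5th term is 36.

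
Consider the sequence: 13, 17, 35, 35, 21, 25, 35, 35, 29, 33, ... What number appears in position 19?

The slot pattern repeats as AABB (period 4), so there are 2 interleaved tracks.
Subsequence A is 13, 17, 21, 25, 29, 33, which is arithmetic with common difference +4.
Subsequence B is 35, 35, 35, 35, which is constant 35.
Position 19 falls in subsequence B as its term 9, giving 35.

35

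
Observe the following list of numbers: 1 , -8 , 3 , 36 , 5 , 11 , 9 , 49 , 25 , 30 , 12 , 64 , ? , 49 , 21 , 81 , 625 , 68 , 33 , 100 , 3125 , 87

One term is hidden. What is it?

Read the sequence 4 terms at a time; column i is its own pattern.
Track A is 1, 5, 25, ?, 625, 3125, which is successive powers of 5.
Track B is -8, 11, 30, 49, 68, 87, which is adding 19 each time.
Track C is 3, 9, 12, 21, 33, which is a Fibonacci-like recurrence a_n = a_{n-1} + a_{n-2}.
Track D is 36, 49, 64, 81, 100, which is consecutive squares n² from n = 6.
Track A's pattern makes the blank 125.

125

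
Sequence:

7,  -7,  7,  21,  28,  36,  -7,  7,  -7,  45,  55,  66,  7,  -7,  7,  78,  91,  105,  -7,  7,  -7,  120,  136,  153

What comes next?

The slot pattern repeats as AAABBB (period 6), so there are 2 interleaved tracks.
Track A: 7, -7, 7, -7, 7, -7, 7, -7, 7, -7, 7, -7 (alternating ±7).
Track B: 21, 28, 36, 45, 55, 66, 78, 91, 105, 120, 136, 153 (the triangular numbers T_6, T_7, …).
Term 25 comes from track A (its 13th entry): 7.

7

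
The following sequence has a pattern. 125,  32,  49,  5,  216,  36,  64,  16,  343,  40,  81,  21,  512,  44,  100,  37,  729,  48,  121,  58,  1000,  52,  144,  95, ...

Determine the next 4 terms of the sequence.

1331, 56, 169, 153

Read the sequence 4 terms at a time; column i is its own pattern.
Stream A is 125, 216, 343, 512, 729, 1000, which is perfect cubes starting at 5³.
Stream B is 32, 36, 40, 44, 48, 52, which is linear: a_n = 28 + 4·n.
Stream C is 49, 64, 81, 100, 121, 144, which is consecutive squares n² from n = 7.
Stream D is 5, 16, 21, 37, 58, 95, which is each term equals the sum of the previous two.
Term 25 comes from stream A (its 7th entry): 1331.
Position 26 → stream B, term 7 = 56.
Position 27 falls in stream C as its term 7, giving 169.
Position 28 falls in stream D as its term 7, giving 153.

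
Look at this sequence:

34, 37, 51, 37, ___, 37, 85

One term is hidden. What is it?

68

Positions 1, 3, 5, … form one subsequence and positions 2, 4, 6, … form another.
Subsequence A: 34, 51, ?, 85 — arithmetic with common difference +17.
Subsequence B: 37, 37, 37 — always 37.
So the missing entry in subsequence A is 68.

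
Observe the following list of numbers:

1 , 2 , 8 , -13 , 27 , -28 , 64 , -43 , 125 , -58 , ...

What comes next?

Odd-indexed and even-indexed terms follow separate rules.
Stream A: 1, 8, 27, 64, 125. Consecutive cubes n³ from n = 1.
Stream B: 2, -13, -28, -43, -58. Arithmetic with common difference −15.
Position 11 → stream A, term 6 = 216.

216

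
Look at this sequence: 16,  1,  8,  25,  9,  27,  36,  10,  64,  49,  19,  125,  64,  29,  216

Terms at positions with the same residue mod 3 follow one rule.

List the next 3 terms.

Split by position mod 3: positions 1, 4, 7, … form one track, and each other residue class forms its own.
Track A: 16, 25, 36, 49, 64 (the squares 4², 5², 6², …).
Track B: 1, 9, 10, 19, 29 (each term equals the sum of the previous two).
Track C: 8, 27, 64, 125, 216 (the cubes 2³, 3³, 4³, …).
Position 16 → track A, term 6 = 81.
Position 17 falls in track B as its term 6, giving 48.
The 18th slot belongs to track C; its 6th term is 343.

81, 48, 343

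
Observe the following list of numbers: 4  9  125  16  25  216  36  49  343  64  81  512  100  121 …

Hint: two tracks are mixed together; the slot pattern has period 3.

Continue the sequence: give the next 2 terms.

729, 144

Positions follow the repeating pattern AAB; grouping by letter gives 2 tracks.
Stream A: 4, 9, 16, 25, 36, 49, 64, 81, 100, 121 (consecutive squares n² from n = 2).
Stream B: 125, 216, 343, 512 (perfect cubes starting at 5³).
The 15th slot belongs to stream B; its 5th term is 729.
Term 16 comes from stream A (its 11th entry): 144.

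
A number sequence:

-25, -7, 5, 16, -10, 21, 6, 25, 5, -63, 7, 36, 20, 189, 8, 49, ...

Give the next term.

35

The terms cycle through 4 interleaved subsequences.
Subsequence A: -25, -10, 5, 20. Adding 15 each time.
Subsequence B: -7, 21, -63, 189. Geometric, ×-3 each step.
Subsequence C: 5, 6, 7, 8. Arithmetic, step +1.
Subsequence D: 16, 25, 36, 49. Consecutive squares n² from n = 4.
Term 17 comes from subsequence A (its 5th entry): 35.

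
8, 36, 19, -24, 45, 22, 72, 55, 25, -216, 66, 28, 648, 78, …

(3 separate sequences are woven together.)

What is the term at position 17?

91

Split by position mod 3: positions 1, 4, 7, … form one track, and each other residue class forms its own.
Stream A: 8, -24, 72, -216, 648. Geometric with ratio -3.
Stream B: 36, 45, 55, 66, 78. The triangular numbers T_8, T_9, ….
Stream C: 19, 22, 25, 28. Arithmetic with common difference +3.
The 17th slot belongs to stream B; its 6th term is 91.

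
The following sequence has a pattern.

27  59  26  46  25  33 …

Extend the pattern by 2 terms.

24, 20

Split by position mod 2 into 2 tracks.
Track A: 27, 26, 25 — arithmetic with common difference −1.
Track B: 59, 46, 33 — arithmetic, step −13.
Position 7 → track A, term 4 = 24.
Position 8 → track B, term 4 = 20.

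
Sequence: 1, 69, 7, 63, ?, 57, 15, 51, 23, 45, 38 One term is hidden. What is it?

8

Taking every 2nd term gives 2 separate tracks.
Stream A: 1, 7, ?, 15, 23, 38 — each term equals the sum of the previous two.
Stream B: 69, 63, 57, 51, 45 — arithmetic with common difference −6.
Filling stream A at index 3 by its rule yields 8.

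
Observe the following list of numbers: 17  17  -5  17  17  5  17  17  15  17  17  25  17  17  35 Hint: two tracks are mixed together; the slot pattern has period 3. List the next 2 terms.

Positions follow the repeating pattern AAB; grouping by letter gives 2 tracks.
Track A = 17, 17, 17, 17, 17, 17, 17, 17, 17, 17: constant 17.
Track B = -5, 5, 15, 25, 35: arithmetic, step +10.
Position 16 → track A, term 11 = 17.
The 17th slot belongs to track A; its 12th term is 17.

17, 17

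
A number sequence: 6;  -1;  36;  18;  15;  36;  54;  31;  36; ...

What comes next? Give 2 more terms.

The terms cycle through 3 interleaved subsequences.
Track A is 6, 18, 54, which is geometric, ×3 each step.
Track B is -1, 15, 31, which is arithmetic, step +16.
Track C is 36, 36, 36, which is constant 36.
Position 10 falls in track A as its term 4, giving 162.
Position 11 falls in track B as its term 4, giving 47.

162, 47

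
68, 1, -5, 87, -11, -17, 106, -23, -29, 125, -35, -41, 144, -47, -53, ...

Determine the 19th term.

Positions follow the repeating pattern ABB; grouping by letter gives 2 tracks.
Stream A is 68, 87, 106, 125, 144, which is linear: a_n = 49 + 19·n.
Stream B is 1, -5, -11, -17, -23, -29, -35, -41, -47, -53, which is arithmetic with common difference −6.
Position 19 → stream A, term 7 = 182.

182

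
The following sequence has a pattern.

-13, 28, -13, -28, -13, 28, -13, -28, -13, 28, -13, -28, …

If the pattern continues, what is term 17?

The terms cycle through 2 interleaved subsequences.
Track A: -13, -13, -13, -13, -13, -13 — always -13.
Track B: 28, -28, 28, -28, 28, -28 — alternating ±28.
Position 17 → track A, term 9 = -13.

-13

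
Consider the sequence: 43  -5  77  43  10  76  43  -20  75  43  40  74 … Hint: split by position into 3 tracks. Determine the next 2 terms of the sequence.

43, -80

Split by position mod 3: positions 1, 4, 7, … form one track, and each other residue class forms its own.
Subsequence A is 43, 43, 43, 43, which is always 43.
Subsequence B is -5, 10, -20, 40, which is geometric with ratio -2.
Subsequence C is 77, 76, 75, 74, which is arithmetic with common difference −1.
Position 13 → subsequence A, term 5 = 43.
Term 14 comes from subsequence B (its 5th entry): -80.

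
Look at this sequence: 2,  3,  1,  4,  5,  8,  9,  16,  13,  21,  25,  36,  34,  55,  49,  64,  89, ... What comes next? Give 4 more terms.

The slot pattern repeats as AABB (period 4), so there are 2 interleaved tracks.
Track A: 2, 3, 5, 8, 13, 21, 34, 55, 89. Fibonacci-style (each term is the sum of the two before it).
Track B: 1, 4, 9, 16, 25, 36, 49, 64. Consecutive squares n² from n = 1.
Position 18 → track A, term 10 = 144.
The 19th slot belongs to track B; its 9th term is 81.
Term 20 comes from track B (its 10th entry): 100.
Position 21 → track A, term 11 = 233.

144, 81, 100, 233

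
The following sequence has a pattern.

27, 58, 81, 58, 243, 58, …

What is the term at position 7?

729

Positions 1, 3, 5, … form one subsequence and positions 2, 4, 6, … form another.
Track A is 27, 81, 243, which is successive powers of 3.
Track B is 58, 58, 58, which is the constant sequence 58.
The 7th slot belongs to track A; its 4th term is 729.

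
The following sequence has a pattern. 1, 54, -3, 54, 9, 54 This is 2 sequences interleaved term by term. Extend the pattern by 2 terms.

-27, 54

Taking every 2nd term gives 2 separate tracks.
Subsequence A: 1, -3, 9 (geometric, ×-3 each step).
Subsequence B: 54, 54, 54 (the constant sequence 54).
Position 7 → subsequence A, term 4 = -27.
Position 8 → subsequence B, term 4 = 54.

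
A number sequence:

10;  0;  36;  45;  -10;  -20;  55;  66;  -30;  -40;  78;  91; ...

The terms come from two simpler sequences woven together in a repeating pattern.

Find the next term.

-50

The slot pattern repeats as AABB (period 4), so there are 2 interleaved tracks.
Track A: 10, 0, -10, -20, -30, -40 (subtracting 10 each time).
Track B: 36, 45, 55, 66, 78, 91 (triangular numbers n(n+1)/2 for n = 8, 9, …).
Position 13 falls in track A as its term 7, giving -50.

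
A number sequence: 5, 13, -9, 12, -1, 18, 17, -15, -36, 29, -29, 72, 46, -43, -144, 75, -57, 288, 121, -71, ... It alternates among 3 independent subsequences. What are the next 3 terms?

-576, 196, -85

The terms cycle through 3 interleaved subsequences.
Track A is 5, 12, 17, 29, 46, 75, 121, which is each term equals the sum of the previous two.
Track B is 13, -1, -15, -29, -43, -57, -71, which is arithmetic with common difference −14.
Track C is -9, 18, -36, 72, -144, 288, which is multiplying by -2 each time.
Position 21 falls in track C as its term 7, giving -576.
Position 22 falls in track A as its term 8, giving 196.
Term 23 comes from track B (its 8th entry): -85.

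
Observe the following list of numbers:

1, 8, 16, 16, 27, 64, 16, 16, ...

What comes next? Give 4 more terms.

125, 216, 16, 16

Positions follow the repeating pattern AABB; grouping by letter gives 2 tracks.
Subsequence A = 1, 8, 27, 64: consecutive cubes n³ from n = 1.
Subsequence B = 16, 16, 16, 16: the constant sequence 16.
The 9th slot belongs to subsequence A; its 5th term is 125.
Position 10 → subsequence A, term 6 = 216.
The 11th slot belongs to subsequence B; its 5th term is 16.
Position 12 → subsequence B, term 6 = 16.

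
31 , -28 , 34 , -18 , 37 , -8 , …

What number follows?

40

The terms cycle through 2 interleaved subsequences.
Track A: 31, 34, 37 — arithmetic, step +3.
Track B: -28, -18, -8 — adding 10 each time.
Term 7 comes from track A (its 4th entry): 40.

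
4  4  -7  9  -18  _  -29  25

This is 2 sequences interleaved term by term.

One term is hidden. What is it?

16

Taking every 2nd term gives 2 separate tracks.
Track A: 4, -7, -18, -29 (linear: a_n = 15 − 11·n).
Track B: 4, 9, ?, 25 (consecutive squares n² from n = 2).
The gap is track B's term 3; the rule gives 16.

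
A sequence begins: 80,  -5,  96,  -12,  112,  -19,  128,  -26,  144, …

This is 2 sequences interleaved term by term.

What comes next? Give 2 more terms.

-33, 160

Split by position mod 2 into 2 tracks.
Track A: 80, 96, 112, 128, 144 (arithmetic, step +16).
Track B: -5, -12, -19, -26 (linear: a_n = 2 − 7·n).
The 10th slot belongs to track B; its 5th term is -33.
Term 11 comes from track A (its 6th entry): 160.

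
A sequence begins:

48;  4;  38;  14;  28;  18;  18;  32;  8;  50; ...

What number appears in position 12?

Positions 1, 3, 5, … form one subsequence and positions 2, 4, 6, … form another.
Stream A = 48, 38, 28, 18, 8: arithmetic with common difference −10.
Stream B = 4, 14, 18, 32, 50: a Fibonacci-like recurrence a_n = a_{n-1} + a_{n-2}.
Position 12 falls in stream B as its term 6, giving 82.

82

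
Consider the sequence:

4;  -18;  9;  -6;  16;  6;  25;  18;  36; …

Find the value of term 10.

The terms cycle through 2 interleaved subsequences.
Stream A: 4, 9, 16, 25, 36 — consecutive squares n² from n = 2.
Stream B: -18, -6, 6, 18 — arithmetic with common difference +12.
Position 10 → stream B, term 5 = 30.

30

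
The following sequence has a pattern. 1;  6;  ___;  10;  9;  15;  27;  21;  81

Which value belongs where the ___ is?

The terms cycle through 2 interleaved subsequences.
Track A = 1, ?, 9, 27, 81: powers of 3.
Track B = 6, 10, 15, 21: the triangular numbers T_3, T_4, ….
The gap is track A's term 2; the rule gives 3.

3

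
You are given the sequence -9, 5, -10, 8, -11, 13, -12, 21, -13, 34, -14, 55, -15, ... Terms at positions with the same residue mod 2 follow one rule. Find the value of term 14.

Taking every 2nd term gives 2 separate tracks.
Track A: -9, -10, -11, -12, -13, -14, -15 — subtracting 1 each time.
Track B: 5, 8, 13, 21, 34, 55 — a Fibonacci-like recurrence a_n = a_{n-1} + a_{n-2}.
Term 14 comes from track B (its 7th entry): 89.

89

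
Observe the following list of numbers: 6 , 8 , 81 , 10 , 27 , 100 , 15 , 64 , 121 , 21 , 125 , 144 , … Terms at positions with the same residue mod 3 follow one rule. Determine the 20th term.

Read the sequence 3 terms at a time; column i is its own pattern.
Track A: 6, 10, 15, 21 — triangular numbers starting at T_3.
Track B: 8, 27, 64, 125 — the cubes 2³, 3³, 4³, ….
Track C: 81, 100, 121, 144 — the squares 9², 10², 11², ….
Term 20 comes from track B (its 7th entry): 512.

512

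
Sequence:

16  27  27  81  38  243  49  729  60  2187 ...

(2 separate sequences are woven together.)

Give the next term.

71

Positions 1, 3, 5, … form one subsequence and positions 2, 4, 6, … form another.
Track A = 16, 27, 38, 49, 60: linear: a_n = 5 + 11·n.
Track B = 27, 81, 243, 729, 2187: successive powers of 3.
Position 11 falls in track A as its term 6, giving 71.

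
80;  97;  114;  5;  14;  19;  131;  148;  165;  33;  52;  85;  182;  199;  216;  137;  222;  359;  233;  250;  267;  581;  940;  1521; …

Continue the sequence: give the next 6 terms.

Reading positions in blocks of 6 reveals the pattern AAABBB — 2 tracks woven together.
Track A is 80, 97, 114, 131, 148, 165, 182, 199, 216, 233, 250, 267, which is adding 17 each time.
Track B is 5, 14, 19, 33, 52, 85, 137, 222, 359, 581, 940, 1521, which is Fibonacci-style (each term is the sum of the two before it).
Term 25 comes from track A (its 13th entry): 284.
The 26th slot belongs to track A; its 14th term is 301.
Position 27 → track A, term 15 = 318.
The 28th slot belongs to track B; its 13th term is 2461.
Position 29 → track B, term 14 = 3982.
The 30th slot belongs to track B; its 15th term is 6443.

284, 301, 318, 2461, 3982, 6443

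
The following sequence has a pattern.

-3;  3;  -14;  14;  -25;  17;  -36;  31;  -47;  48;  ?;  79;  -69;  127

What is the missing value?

Positions 1, 3, 5, … form one subsequence and positions 2, 4, 6, … form another.
Track A: -3, -14, -25, -36, -47, ?, -69 (subtracting 11 each time).
Track B: 3, 14, 17, 31, 48, 79, 127 (a Fibonacci-like recurrence a_n = a_{n-1} + a_{n-2}).
Filling track A at index 6 by its rule yields -58.

-58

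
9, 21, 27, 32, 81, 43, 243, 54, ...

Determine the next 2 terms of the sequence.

Odd-indexed and even-indexed terms follow separate rules.
Track A is 9, 27, 81, 243, which is powers of 3.
Track B is 21, 32, 43, 54, which is linear: a_n = 10 + 11·n.
Term 9 comes from track A (its 5th entry): 729.
Position 10 falls in track B as its term 5, giving 65.

729, 65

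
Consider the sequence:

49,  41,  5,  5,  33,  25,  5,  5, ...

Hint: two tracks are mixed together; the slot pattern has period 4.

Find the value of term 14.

-7

Reading positions in blocks of 4 reveals the pattern AABB — 2 tracks woven together.
Track A: 49, 41, 33, 25 (subtracting 8 each time).
Track B: 5, 5, 5, 5 (always 5).
The 14th slot belongs to track A; its 8th term is -7.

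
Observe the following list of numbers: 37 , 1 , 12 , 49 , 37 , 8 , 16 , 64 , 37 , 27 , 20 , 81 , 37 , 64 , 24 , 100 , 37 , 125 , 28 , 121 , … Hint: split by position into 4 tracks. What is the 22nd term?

216

Taking every 4th term gives 4 separate tracks.
Subsequence A: 37, 37, 37, 37, 37. Always 37.
Subsequence B: 1, 8, 27, 64, 125. Consecutive cubes n³ from n = 1.
Subsequence C: 12, 16, 20, 24, 28. Arithmetic, step +4.
Subsequence D: 49, 64, 81, 100, 121. Perfect squares starting at 7².
Position 22 falls in subsequence B as its term 6, giving 216.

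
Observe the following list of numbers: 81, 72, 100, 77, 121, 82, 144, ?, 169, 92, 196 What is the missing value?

Odd-indexed and even-indexed terms follow separate rules.
Track A: 81, 100, 121, 144, 169, 196 (consecutive squares n² from n = 9).
Track B: 72, 77, 82, ?, 92 (arithmetic with common difference +5).
Filling track B at index 4 by its rule yields 87.

87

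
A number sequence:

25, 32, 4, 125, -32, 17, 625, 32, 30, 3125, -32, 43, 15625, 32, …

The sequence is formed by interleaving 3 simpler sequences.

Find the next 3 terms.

56, 78125, -32

Split by position mod 3 into 3 tracks.
Subsequence A: 25, 125, 625, 3125, 15625 — powers 5^2, 5^3, 5^4, ….
Subsequence B: 32, -32, 32, -32, 32 — the oscillation 32·(−1)^(n+1).
Subsequence C: 4, 17, 30, 43 — arithmetic with common difference +13.
The 15th slot belongs to subsequence C; its 5th term is 56.
Term 16 comes from subsequence A (its 6th entry): 78125.
Position 17 falls in subsequence B as its term 6, giving -32.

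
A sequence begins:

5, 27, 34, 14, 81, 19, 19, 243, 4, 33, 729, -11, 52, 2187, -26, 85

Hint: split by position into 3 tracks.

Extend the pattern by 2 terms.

Split by position mod 3 into 3 tracks.
Track A: 5, 14, 19, 33, 52, 85 (a Fibonacci-like recurrence a_n = a_{n-1} + a_{n-2}).
Track B: 27, 81, 243, 729, 2187 (powers of 3).
Track C: 34, 19, 4, -11, -26 (arithmetic, step −15).
Term 17 comes from track B (its 6th entry): 6561.
Position 18 falls in track C as its term 6, giving -41.

6561, -41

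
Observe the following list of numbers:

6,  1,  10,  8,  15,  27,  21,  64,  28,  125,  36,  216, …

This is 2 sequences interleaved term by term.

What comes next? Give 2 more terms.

Split by position mod 2 into 2 tracks.
Stream A: 6, 10, 15, 21, 28, 36 (the triangular numbers T_3, T_4, …).
Stream B: 1, 8, 27, 64, 125, 216 (consecutive cubes n³ from n = 1).
Position 13 → stream A, term 7 = 45.
Position 14 → stream B, term 7 = 343.

45, 343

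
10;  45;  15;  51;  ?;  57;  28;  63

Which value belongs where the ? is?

21

Taking every 2nd term gives 2 separate tracks.
Track A: 10, 15, ?, 28. Triangular numbers n(n+1)/2 for n = 4, 5, ….
Track B: 45, 51, 57, 63. Linear: a_n = 39 + 6·n.
Track A's pattern makes the blank 21.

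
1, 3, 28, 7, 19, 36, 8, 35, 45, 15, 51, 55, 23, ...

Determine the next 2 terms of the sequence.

67, 66

The terms cycle through 3 interleaved subsequences.
Stream A: 1, 7, 8, 15, 23. Fibonacci-style (each term is the sum of the two before it).
Stream B: 3, 19, 35, 51. Arithmetic, step +16.
Stream C: 28, 36, 45, 55. The triangular numbers T_7, T_8, ….
The 14th slot belongs to stream B; its 5th term is 67.
Position 15 → stream C, term 5 = 66.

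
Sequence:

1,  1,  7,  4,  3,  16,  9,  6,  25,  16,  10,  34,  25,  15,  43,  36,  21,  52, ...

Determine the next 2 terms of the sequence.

Split by position mod 3: positions 1, 4, 7, … form one track, and each other residue class forms its own.
Subsequence A: 1, 4, 9, 16, 25, 36 — the squares 1², 2², 3², ….
Subsequence B: 1, 3, 6, 10, 15, 21 — triangular numbers starting at T_1.
Subsequence C: 7, 16, 25, 34, 43, 52 — linear: a_n = -2 + 9·n.
The 19th slot belongs to subsequence A; its 7th term is 49.
The 20th slot belongs to subsequence B; its 7th term is 28.

49, 28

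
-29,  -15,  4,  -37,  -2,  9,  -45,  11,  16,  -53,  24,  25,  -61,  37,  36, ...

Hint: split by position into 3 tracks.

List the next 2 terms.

-69, 50

The terms cycle through 3 interleaved subsequences.
Stream A is -29, -37, -45, -53, -61, which is arithmetic with common difference −8.
Stream B is -15, -2, 11, 24, 37, which is linear: a_n = -28 + 13·n.
Stream C is 4, 9, 16, 25, 36, which is the squares 2², 3², 4², ….
Position 16 falls in stream A as its term 6, giving -69.
Term 17 comes from stream B (its 6th entry): 50.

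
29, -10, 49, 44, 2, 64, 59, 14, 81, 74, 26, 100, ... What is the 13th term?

Split by position mod 3 into 3 tracks.
Track A: 29, 44, 59, 74 (arithmetic with common difference +15).
Track B: -10, 2, 14, 26 (adding 12 each time).
Track C: 49, 64, 81, 100 (perfect squares starting at 7²).
Term 13 comes from track A (its 5th entry): 89.

89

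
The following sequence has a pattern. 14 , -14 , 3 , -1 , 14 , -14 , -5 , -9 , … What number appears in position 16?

-25

Positions follow the repeating pattern AABB; grouping by letter gives 2 tracks.
Track A = 14, -14, 14, -14: alternating ±14.
Track B = 3, -1, -5, -9: arithmetic with common difference −4.
The 16th slot belongs to track B; its 8th term is -25.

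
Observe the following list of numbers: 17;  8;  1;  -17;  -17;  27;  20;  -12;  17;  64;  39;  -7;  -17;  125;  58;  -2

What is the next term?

17

Split by position mod 4: positions 1, 5, 9, … form one track, and each other residue class forms its own.
Stream A: 17, -17, 17, -17 (the oscillation 17·(−1)^(n+1)).
Stream B: 8, 27, 64, 125 (the cubes 2³, 3³, 4³, …).
Stream C: 1, 20, 39, 58 (arithmetic, step +19).
Stream D: -17, -12, -7, -2 (arithmetic with common difference +5).
The 17th slot belongs to stream A; its 5th term is 17.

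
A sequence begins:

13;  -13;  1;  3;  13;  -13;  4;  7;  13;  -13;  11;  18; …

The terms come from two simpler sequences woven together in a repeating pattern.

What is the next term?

The slot pattern repeats as AABB (period 4), so there are 2 interleaved tracks.
Stream A = 13, -13, 13, -13, 13, -13: alternating ±13.
Stream B = 1, 3, 4, 7, 11, 18: Fibonacci-style (each term is the sum of the two before it).
Position 13 → stream A, term 7 = 13.

13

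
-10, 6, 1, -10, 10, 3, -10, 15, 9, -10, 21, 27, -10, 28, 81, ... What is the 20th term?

45

Split by position mod 3: positions 1, 4, 7, … form one track, and each other residue class forms its own.
Subsequence A is -10, -10, -10, -10, -10, which is the constant sequence -10.
Subsequence B is 6, 10, 15, 21, 28, which is the triangular numbers T_3, T_4, ….
Subsequence C is 1, 3, 9, 27, 81, which is successive powers of 3.
Position 20 falls in subsequence B as its term 7, giving 45.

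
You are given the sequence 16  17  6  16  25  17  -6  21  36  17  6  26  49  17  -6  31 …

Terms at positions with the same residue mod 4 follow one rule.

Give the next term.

Split by position mod 4 into 4 tracks.
Track A: 16, 25, 36, 49 — perfect squares starting at 4².
Track B: 17, 17, 17, 17 — the constant sequence 17.
Track C: 6, -6, 6, -6 — the oscillation 6·(−1)^(n+1).
Track D: 16, 21, 26, 31 — arithmetic with common difference +5.
Position 17 → track A, term 5 = 64.

64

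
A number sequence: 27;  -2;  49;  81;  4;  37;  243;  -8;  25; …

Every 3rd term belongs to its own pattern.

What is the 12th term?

13

The terms cycle through 3 interleaved subsequences.
Stream A: 27, 81, 243. Powers 3^3, 3^4, 3^5, ….
Stream B: -2, 4, -8. Multiplying by -2 each time.
Stream C: 49, 37, 25. Arithmetic, step −12.
Term 12 comes from stream C (its 4th entry): 13.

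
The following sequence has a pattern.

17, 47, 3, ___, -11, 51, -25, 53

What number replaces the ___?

Taking every 2nd term gives 2 separate tracks.
Track A is 17, 3, -11, -25, which is linear: a_n = 31 − 14·n.
Track B is 47, ?, 51, 53, which is linear: a_n = 45 + 2·n.
So the missing entry in track B is 49.

49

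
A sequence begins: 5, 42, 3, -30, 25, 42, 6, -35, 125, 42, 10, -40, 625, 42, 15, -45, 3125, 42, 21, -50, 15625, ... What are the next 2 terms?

42, 28

Split by position mod 4: positions 1, 5, 9, … form one track, and each other residue class forms its own.
Subsequence A: 5, 25, 125, 625, 3125, 15625 — geometric with ratio 5.
Subsequence B: 42, 42, 42, 42, 42 — always 42.
Subsequence C: 3, 6, 10, 15, 21 — triangular numbers n(n+1)/2 for n = 2, 3, ….
Subsequence D: -30, -35, -40, -45, -50 — subtracting 5 each time.
Position 22 → subsequence B, term 6 = 42.
Position 23 falls in subsequence C as its term 6, giving 28.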